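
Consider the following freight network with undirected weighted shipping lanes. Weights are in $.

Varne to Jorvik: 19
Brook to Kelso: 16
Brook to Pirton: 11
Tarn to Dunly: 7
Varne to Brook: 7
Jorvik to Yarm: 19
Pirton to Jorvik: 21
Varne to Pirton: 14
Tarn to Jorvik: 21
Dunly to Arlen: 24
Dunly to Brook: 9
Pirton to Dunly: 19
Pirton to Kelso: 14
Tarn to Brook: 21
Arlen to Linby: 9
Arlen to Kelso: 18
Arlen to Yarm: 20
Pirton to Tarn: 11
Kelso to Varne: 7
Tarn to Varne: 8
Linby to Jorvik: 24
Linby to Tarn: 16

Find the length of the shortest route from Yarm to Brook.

Candidate routes:
Yarm → Jorvik → Pirton → Brook: 19+21+11 = 51
Yarm → Jorvik → Varne → Brook: 19+19+7 = 45
Cheapest is Yarm → Jorvik → Varne → Brook at $45.

$45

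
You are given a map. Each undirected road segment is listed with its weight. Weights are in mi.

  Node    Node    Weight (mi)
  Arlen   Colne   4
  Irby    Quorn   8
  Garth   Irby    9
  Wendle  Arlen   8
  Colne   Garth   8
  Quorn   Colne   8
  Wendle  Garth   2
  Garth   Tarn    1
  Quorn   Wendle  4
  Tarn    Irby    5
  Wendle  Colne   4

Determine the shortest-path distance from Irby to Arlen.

Candidate routes:
Irby - Garth - Wendle - Colne - Arlen: 9+2+4+4 = 19
Irby - Tarn - Garth - Wendle - Arlen: 5+1+2+8 = 16
Irby - Tarn - Garth - Colne - Arlen: 5+1+8+4 = 18
Cheapest is Irby - Tarn - Garth - Wendle - Arlen at 16 mi.

16 mi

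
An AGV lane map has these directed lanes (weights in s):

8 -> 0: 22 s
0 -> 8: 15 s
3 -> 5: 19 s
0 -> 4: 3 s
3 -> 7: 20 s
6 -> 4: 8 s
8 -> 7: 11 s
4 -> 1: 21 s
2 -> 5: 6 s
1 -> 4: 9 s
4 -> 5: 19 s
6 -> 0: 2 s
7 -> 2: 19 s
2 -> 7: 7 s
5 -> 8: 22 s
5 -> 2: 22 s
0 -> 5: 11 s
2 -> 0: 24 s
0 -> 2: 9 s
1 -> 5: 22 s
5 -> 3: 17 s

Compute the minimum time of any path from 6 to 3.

30 s

Settle nodes by increasing distance from 6:
6: 0
0: 2  (via 6)
4: 5  (via 0)
2: 11  (via 0)
5: 13  (via 0)
8: 17  (via 0)
7: 18  (via 2)
1: 26  (via 4)
3: 30  (via 5)
Shortest route: 6–0–5–3 = 30 s.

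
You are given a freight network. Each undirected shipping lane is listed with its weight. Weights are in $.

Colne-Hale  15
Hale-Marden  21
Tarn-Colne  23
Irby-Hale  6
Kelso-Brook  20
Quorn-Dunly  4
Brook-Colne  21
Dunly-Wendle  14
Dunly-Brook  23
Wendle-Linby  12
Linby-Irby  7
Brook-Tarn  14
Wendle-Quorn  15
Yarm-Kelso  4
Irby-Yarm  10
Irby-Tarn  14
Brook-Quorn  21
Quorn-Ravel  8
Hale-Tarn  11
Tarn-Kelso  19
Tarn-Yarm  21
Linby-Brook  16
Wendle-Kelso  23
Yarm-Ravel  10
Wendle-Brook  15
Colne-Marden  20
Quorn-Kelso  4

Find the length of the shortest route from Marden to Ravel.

$47

Settle nodes by increasing distance from Marden:
Marden: 0
Colne: 20  (via Marden)
Hale: 21  (via Marden)
Irby: 27  (via Hale)
Tarn: 32  (via Hale)
Linby: 34  (via Irby)
Yarm: 37  (via Irby)
Brook: 41  (via Colne)
Kelso: 41  (via Yarm)
Quorn: 45  (via Kelso)
Wendle: 46  (via Linby)
Ravel: 47  (via Yarm)
Shortest route: Marden–Hale–Irby–Yarm–Ravel = $47.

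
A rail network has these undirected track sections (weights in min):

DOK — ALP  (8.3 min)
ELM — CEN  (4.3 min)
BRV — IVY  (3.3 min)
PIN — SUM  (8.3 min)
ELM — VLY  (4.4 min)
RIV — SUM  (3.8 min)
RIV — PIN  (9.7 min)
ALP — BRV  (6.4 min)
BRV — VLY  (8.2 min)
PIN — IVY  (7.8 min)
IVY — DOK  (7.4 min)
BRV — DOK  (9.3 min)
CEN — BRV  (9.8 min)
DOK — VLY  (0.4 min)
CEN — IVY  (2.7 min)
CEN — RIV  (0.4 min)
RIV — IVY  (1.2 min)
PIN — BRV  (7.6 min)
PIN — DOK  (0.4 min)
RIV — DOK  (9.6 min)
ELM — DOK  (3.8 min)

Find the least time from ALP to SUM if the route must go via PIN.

Shortest ALP→PIN: ALP → DOK → PIN = 8.7
Best PIN to SUM: PIN → SUM costing 8.3
Total via PIN: 8.7 + 8.3 = 17 min.

17 min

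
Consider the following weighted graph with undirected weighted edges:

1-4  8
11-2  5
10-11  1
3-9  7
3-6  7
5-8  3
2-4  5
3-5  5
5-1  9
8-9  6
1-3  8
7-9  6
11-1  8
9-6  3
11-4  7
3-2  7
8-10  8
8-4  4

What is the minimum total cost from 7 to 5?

Enumerating some paths:
7 - 9 - 8 - 5: 6+6+3 = 15
7 - 9 - 3 - 5: 6+7+5 = 18
The minimum is 15 via 7 - 9 - 8 - 5.

15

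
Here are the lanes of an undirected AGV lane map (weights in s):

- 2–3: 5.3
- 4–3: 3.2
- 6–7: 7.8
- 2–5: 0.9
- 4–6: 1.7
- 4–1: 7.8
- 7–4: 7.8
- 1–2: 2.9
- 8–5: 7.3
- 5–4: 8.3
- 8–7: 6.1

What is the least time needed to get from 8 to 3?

Enumerating some paths:
8–7–4–3: 6.1+7.8+3.2 = 17.1
8–5–2–3: 7.3+0.9+5.3 = 13.5
The minimum is 13.5 s via 8–5–2–3.

13.5 s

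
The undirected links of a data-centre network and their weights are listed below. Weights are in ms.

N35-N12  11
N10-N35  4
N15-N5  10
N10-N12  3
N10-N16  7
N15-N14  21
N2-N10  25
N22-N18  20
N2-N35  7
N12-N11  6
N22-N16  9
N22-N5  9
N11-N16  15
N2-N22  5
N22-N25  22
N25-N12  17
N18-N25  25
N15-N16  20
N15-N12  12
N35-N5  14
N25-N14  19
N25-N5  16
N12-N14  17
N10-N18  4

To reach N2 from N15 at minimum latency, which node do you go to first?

Enumerating some paths:
N15–N12–N35–N2: 12+11+7 = 30
N15–N5–N22–N2: 10+9+5 = 24
N15–N12–N10–N35–N2: 12+3+4+7 = 26
The minimum is 24 ms via N15–N5–N22–N2.
So from N15 the first move is to N5.

N5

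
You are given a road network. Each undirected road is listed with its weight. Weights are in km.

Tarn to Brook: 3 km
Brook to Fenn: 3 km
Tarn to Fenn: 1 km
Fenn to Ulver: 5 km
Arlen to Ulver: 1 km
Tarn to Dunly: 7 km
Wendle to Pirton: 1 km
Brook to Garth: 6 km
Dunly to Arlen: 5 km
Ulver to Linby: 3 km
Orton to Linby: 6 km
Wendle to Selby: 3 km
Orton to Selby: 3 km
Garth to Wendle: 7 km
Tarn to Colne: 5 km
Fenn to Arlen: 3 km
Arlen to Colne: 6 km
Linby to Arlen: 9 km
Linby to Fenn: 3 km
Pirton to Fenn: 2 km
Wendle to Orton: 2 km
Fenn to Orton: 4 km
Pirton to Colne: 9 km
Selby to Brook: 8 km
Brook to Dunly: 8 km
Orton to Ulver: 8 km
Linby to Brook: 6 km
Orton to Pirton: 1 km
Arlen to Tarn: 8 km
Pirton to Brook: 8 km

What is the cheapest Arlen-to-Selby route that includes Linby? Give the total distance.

13 km

Best Arlen to Linby: Arlen–Ulver–Linby costing 4
Shortest Linby→Selby: Linby–Orton–Selby = 9
Total via Linby: 4 + 9 = 13 km.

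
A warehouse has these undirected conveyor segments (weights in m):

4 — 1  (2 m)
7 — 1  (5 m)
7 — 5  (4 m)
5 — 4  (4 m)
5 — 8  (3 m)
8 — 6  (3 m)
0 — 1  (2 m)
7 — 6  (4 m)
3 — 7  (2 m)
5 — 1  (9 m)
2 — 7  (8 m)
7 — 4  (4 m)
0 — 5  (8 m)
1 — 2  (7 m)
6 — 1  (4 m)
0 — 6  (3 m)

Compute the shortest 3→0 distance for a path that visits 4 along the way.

10 m

Shortest 3→4: 3 → 7 → 4 = 6
Shortest 4→0: 4 → 1 → 0 = 4
Total via 4: 6 + 4 = 10 m.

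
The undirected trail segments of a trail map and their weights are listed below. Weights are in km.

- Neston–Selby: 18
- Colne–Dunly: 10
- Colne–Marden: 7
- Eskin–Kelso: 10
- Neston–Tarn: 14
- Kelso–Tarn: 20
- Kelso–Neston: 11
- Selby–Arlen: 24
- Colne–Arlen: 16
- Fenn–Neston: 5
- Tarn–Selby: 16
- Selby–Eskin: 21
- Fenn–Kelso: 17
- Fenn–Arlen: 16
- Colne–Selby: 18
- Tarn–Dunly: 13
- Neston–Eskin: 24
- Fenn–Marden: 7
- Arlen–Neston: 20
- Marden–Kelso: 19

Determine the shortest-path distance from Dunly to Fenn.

24 km

Enumerating some paths:
Dunly - Tarn - Neston - Fenn: 13+14+5 = 32
Dunly - Tarn - Kelso - Neston - Fenn: 13+20+11+5 = 49
Dunly - Colne - Marden - Fenn: 10+7+7 = 24
Dunly - Colne - Arlen - Fenn: 10+16+16 = 42
The minimum is 24 km via Dunly - Colne - Marden - Fenn.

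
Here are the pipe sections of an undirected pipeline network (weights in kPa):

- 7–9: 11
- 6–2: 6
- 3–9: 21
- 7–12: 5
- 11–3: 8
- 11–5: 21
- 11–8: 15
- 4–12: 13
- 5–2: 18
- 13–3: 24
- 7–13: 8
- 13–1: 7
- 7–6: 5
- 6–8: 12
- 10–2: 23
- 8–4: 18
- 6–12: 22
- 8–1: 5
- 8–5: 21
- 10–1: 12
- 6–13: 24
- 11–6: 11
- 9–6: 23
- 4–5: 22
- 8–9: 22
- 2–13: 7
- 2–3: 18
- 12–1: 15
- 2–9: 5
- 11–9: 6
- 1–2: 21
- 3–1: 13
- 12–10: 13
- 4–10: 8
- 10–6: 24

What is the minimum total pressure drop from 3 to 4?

Compare a few routes:
3–1–10–4: 13+12+8 = 33
3–11–8–4: 8+15+18 = 41
3–1–12–4: 13+15+13 = 41
3–1–8–4: 13+5+18 = 36
The minimum is 33 kPa via 3–1–10–4.

33 kPa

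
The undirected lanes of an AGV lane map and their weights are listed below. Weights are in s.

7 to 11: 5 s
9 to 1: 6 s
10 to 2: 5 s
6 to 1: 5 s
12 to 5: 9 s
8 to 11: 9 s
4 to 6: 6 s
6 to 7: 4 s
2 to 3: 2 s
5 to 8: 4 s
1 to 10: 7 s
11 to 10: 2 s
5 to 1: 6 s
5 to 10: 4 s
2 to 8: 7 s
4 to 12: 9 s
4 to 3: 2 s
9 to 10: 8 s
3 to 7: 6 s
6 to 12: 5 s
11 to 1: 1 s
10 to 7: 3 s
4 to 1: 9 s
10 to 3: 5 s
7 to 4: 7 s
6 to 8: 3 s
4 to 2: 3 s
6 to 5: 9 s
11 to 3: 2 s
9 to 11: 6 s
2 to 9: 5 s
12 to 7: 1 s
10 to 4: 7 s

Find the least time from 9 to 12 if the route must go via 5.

20 s

Best 9 to 5: 9 → 1 → 5 costing 12
Shortest 5→12: 5 → 10 → 7 → 12 = 8
Total via 5: 12 + 8 = 20 s.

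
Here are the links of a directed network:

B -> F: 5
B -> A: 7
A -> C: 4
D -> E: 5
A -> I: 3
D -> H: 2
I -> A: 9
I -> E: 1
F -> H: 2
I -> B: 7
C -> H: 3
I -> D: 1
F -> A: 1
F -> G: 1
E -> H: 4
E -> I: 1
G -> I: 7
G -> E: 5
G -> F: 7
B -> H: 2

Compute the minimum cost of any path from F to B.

Compare a few routes:
F - G - E - I - B: 1+5+1+7 = 14
F - A - I - B: 1+3+7 = 11
F - G - I - B: 1+7+7 = 15
Cheapest is F - A - I - B at 11.

11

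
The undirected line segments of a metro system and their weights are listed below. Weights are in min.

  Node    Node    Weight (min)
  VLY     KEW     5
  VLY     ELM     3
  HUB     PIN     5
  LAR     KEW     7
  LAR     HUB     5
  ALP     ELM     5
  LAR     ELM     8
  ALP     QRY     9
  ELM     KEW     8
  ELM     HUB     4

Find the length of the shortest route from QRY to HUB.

18 min

Compare a few routes:
QRY → ALP → ELM → LAR → HUB: 9+5+8+5 = 27
QRY → ALP → ELM → HUB: 9+5+4 = 18
Cheapest is QRY → ALP → ELM → HUB at 18 min.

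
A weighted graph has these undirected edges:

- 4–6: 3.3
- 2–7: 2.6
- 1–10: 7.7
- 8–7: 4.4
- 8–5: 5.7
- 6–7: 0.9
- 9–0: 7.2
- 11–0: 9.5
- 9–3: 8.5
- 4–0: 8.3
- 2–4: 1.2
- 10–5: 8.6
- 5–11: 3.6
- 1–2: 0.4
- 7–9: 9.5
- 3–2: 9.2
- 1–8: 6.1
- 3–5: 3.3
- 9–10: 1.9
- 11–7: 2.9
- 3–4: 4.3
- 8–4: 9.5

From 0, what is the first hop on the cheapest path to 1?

4

Enumerating some paths:
0 - 4 - 2 - 1: 8.3+1.2+0.4 = 9.9
0 - 11 - 7 - 2 - 1: 9.5+2.9+2.6+0.4 = 15.4
Cheapest is 0 - 4 - 2 - 1 at 9.9.
So from 0 the first move is to 4.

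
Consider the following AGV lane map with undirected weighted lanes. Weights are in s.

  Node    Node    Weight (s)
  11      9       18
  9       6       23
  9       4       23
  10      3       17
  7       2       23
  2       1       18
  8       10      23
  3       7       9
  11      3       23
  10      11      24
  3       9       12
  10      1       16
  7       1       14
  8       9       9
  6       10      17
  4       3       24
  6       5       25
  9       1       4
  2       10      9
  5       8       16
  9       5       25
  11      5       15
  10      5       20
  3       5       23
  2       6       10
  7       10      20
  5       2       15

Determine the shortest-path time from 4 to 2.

Running Dijkstra from 4:
4: 0
9: 23  (via 4)
3: 24  (via 4)
1: 27  (via 9)
8: 32  (via 9)
7: 33  (via 3)
10: 41  (via 3)
11: 41  (via 9)
2: 45  (via 1)
Shortest route: 4 → 9 → 1 → 2 = 45 s.

45 s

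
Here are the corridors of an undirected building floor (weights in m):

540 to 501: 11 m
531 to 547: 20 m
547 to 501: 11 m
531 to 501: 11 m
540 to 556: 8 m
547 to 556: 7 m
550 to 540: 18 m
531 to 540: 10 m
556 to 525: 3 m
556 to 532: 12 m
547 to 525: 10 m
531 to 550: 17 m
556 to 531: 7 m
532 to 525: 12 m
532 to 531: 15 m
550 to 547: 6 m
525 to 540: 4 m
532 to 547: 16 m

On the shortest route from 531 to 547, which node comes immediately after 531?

Enumerating some paths:
531–547: 20 = 20
531–556–547: 7+7 = 14
531–556–525–547: 7+3+10 = 20
Cheapest is 531–556–547 at 14 m.
So from 531 the first move is to 556.

556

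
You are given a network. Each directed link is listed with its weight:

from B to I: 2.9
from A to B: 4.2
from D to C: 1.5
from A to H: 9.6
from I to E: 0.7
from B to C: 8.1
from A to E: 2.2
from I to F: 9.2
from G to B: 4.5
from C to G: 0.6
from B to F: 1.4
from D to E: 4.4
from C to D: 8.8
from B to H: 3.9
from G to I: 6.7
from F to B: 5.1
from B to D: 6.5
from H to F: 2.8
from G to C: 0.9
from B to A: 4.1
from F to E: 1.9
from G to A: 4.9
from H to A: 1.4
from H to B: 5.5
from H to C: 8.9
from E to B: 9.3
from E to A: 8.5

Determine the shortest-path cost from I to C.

18

Running Dijkstra from I:
I: 0
E: 0.7  (via I)
A: 9.2  (via E)
F: 9.2  (via I)
B: 10  (via E)
H: 13.9  (via B)
D: 16.5  (via B)
C: 18  (via D)
Shortest route: I → E → B → D → C = 18.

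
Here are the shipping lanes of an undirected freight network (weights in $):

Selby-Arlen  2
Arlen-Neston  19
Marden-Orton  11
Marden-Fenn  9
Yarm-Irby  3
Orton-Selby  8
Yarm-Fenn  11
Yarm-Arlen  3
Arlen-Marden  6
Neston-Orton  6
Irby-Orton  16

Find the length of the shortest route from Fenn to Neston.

$26

Shortest distances from Fenn:
Fenn: 0
Marden: 9  (via Fenn)
Yarm: 11  (via Fenn)
Arlen: 14  (via Yarm)
Irby: 14  (via Yarm)
Selby: 16  (via Arlen)
Orton: 20  (via Marden)
Neston: 26  (via Orton)
Shortest route: Fenn → Marden → Orton → Neston = $26.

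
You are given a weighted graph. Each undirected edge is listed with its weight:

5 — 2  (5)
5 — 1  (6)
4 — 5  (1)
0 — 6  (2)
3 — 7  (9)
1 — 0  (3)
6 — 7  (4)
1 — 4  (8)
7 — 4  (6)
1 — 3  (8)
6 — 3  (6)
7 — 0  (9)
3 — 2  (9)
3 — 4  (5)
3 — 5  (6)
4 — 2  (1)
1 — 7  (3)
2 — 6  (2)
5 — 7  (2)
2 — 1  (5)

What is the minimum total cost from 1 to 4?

6

Candidate routes:
1 → 0 → 6 → 2 → 4: 3+2+2+1 = 8
1 → 4: 8 = 8
1 → 2 → 4: 5+1 = 6
1 → 5 → 4: 6+1 = 7
The minimum is 6 via 1 → 2 → 4.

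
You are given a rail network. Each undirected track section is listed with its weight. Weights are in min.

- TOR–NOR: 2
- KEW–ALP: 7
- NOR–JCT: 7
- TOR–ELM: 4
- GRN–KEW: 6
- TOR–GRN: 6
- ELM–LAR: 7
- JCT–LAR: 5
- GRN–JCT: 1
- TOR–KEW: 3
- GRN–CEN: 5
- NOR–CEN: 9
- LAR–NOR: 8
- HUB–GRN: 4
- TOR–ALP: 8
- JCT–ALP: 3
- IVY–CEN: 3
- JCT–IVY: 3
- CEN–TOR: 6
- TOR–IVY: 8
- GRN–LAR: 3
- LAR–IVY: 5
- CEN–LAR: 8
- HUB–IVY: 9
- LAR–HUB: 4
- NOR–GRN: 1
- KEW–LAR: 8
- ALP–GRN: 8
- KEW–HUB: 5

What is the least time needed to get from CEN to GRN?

5 min

Compare a few routes:
CEN–GRN: 5 = 5
CEN–IVY–JCT–GRN: 3+3+1 = 7
CEN–TOR–NOR–GRN: 6+2+1 = 9
The minimum is 5 min via CEN–GRN.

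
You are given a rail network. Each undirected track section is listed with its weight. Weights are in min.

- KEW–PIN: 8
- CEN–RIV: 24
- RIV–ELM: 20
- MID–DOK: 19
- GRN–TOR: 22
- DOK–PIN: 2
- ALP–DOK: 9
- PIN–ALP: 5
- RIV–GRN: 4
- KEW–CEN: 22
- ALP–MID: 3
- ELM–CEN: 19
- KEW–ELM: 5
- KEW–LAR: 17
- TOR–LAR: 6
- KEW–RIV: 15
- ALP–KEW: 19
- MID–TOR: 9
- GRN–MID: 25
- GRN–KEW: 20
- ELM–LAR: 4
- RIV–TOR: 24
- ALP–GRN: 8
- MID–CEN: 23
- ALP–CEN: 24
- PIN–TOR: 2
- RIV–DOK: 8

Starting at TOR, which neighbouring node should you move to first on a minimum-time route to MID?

MID

Candidate routes:
TOR → PIN → ALP → MID: 2+5+3 = 10
TOR → MID: 9 = 9
TOR → PIN → DOK → ALP → MID: 2+2+9+3 = 16
Cheapest is TOR → MID at 9 min.
So from TOR the first move is to MID.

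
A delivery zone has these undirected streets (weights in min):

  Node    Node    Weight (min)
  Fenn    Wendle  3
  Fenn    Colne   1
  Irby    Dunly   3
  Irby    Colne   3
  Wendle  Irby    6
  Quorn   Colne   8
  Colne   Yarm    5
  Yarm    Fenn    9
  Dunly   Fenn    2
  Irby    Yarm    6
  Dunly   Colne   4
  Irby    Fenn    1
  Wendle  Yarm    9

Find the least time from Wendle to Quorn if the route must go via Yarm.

22 min

Shortest Wendle→Yarm: Wendle–Yarm = 9
Shortest Yarm→Quorn: Yarm–Colne–Quorn = 13
Total via Yarm: 9 + 13 = 22 min.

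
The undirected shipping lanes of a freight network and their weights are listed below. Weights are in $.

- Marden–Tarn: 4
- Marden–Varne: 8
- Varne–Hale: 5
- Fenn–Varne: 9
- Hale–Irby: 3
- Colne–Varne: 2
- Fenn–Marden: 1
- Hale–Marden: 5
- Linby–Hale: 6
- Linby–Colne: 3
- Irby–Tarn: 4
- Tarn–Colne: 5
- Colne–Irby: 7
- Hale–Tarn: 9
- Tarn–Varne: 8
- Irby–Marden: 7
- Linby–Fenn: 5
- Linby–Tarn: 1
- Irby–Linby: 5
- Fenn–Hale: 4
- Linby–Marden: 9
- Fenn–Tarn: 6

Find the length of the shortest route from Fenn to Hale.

$4

Settle nodes by increasing distance from Fenn:
Fenn: 0
Marden: 1  (via Fenn)
Hale: 4  (via Fenn)
Shortest route: Fenn → Hale = $4.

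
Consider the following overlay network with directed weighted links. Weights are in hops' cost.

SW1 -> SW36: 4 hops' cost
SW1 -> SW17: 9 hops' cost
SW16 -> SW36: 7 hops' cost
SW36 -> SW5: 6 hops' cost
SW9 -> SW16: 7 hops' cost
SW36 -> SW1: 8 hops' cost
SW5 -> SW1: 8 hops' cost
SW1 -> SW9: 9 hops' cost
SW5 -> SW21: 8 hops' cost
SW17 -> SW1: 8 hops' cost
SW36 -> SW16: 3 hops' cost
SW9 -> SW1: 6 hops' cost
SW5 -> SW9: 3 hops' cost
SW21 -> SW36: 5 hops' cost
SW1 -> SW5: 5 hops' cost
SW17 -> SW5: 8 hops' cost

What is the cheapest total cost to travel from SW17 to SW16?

15 hops' cost

Compare a few routes:
SW17–SW5–SW9–SW16: 8+3+7 = 18
SW17–SW1–SW36–SW16: 8+4+3 = 15
Cheapest is SW17–SW1–SW36–SW16 at 15 hops' cost.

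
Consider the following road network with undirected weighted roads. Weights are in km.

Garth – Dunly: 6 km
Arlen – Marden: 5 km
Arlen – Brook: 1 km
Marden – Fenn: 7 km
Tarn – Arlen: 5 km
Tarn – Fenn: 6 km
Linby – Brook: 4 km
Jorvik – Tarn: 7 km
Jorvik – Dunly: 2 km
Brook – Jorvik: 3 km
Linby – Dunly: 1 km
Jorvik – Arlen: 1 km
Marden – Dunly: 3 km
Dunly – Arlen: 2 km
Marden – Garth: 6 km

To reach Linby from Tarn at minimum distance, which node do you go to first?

Compare a few routes:
Tarn–Arlen–Dunly–Linby: 5+2+1 = 8
Tarn–Arlen–Jorvik–Dunly–Linby: 5+1+2+1 = 9
Tarn–Jorvik–Dunly–Linby: 7+2+1 = 10
The minimum is 8 km via Tarn–Arlen–Dunly–Linby.
So from Tarn the first move is to Arlen.

Arlen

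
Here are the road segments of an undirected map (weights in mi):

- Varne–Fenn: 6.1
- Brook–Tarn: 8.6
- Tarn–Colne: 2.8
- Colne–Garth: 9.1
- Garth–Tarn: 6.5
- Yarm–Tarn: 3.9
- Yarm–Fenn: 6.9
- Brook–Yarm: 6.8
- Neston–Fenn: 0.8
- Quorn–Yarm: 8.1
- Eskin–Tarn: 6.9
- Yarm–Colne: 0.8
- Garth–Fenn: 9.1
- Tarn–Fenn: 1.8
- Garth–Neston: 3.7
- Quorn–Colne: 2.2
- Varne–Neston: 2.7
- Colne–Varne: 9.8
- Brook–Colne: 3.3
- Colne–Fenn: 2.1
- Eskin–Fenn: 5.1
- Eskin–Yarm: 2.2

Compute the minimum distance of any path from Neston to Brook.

6.2 mi

Shortest distances from Neston:
Neston: 0
Fenn: 0.8  (via Neston)
Tarn: 2.6  (via Fenn)
Varne: 2.7  (via Neston)
Colne: 2.9  (via Fenn)
Yarm: 3.7  (via Colne)
Garth: 3.7  (via Neston)
Quorn: 5.1  (via Colne)
Eskin: 5.9  (via Fenn)
Brook: 6.2  (via Colne)
Shortest route: Neston → Fenn → Colne → Brook = 6.2 mi.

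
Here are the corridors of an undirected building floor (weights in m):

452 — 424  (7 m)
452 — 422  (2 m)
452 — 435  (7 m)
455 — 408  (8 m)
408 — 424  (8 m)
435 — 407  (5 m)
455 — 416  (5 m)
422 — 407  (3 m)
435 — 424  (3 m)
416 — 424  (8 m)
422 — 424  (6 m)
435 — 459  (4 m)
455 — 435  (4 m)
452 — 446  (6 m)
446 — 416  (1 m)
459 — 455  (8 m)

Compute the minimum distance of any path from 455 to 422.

Compare a few routes:
455–435–424–422: 4+3+6 = 13
455–435–407–422: 4+5+3 = 12
Cheapest is 455–435–407–422 at 12 m.

12 m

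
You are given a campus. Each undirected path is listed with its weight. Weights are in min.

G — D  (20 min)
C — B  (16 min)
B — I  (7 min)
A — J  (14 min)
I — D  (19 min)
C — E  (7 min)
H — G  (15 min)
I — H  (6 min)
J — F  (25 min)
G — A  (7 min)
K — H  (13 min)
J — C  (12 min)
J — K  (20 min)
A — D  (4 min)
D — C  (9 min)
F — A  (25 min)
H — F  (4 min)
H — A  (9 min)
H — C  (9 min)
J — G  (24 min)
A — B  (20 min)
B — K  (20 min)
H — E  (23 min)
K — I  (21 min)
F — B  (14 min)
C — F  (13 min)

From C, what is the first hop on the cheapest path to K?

Candidate routes:
C–F–H–K: 13+4+13 = 30
C–H–K: 9+13 = 22
Cheapest is C–H–K at 22 min.
So from C the first move is to H.

H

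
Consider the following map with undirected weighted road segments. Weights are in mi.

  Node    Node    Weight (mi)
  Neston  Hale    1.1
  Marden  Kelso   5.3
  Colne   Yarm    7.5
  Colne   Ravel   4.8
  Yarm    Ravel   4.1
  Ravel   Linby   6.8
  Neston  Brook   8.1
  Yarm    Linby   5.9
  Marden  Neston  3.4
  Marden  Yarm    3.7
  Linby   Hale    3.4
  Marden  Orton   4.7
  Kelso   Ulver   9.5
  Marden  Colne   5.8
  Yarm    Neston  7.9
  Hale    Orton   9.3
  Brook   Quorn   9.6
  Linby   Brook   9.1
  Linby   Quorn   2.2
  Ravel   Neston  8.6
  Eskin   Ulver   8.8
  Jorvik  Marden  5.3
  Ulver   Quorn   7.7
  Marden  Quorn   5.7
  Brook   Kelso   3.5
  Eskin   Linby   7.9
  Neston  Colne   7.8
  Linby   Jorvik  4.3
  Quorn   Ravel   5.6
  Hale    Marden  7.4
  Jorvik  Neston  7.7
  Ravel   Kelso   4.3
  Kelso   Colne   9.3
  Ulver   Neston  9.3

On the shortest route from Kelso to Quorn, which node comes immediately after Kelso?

Ravel

Enumerating some paths:
Kelso → Ravel → Quorn: 4.3+5.6 = 9.9
Kelso → Marden → Quorn: 5.3+5.7 = 11
Kelso → Brook → Quorn: 3.5+9.6 = 13.1
The minimum is 9.9 mi via Kelso → Ravel → Quorn.
So from Kelso the first move is to Ravel.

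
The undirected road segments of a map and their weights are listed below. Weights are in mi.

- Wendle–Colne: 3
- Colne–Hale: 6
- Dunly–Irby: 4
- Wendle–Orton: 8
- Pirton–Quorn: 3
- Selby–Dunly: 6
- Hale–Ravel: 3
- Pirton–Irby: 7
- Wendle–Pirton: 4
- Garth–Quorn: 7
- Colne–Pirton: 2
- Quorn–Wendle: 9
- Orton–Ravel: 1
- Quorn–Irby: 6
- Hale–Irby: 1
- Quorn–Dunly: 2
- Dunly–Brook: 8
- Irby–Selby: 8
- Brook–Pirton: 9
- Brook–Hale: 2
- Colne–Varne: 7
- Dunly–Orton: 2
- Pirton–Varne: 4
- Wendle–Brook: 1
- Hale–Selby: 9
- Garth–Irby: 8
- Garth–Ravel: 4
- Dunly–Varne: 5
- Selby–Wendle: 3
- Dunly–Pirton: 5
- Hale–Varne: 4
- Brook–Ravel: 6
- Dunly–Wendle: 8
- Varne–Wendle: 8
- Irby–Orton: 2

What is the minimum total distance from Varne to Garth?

Candidate routes:
Varne–Hale–Irby–Orton–Ravel–Garth: 4+1+2+1+4 = 12
Varne–Hale–Ravel–Garth: 4+3+4 = 11
Cheapest is Varne–Hale–Ravel–Garth at 11 mi.

11 mi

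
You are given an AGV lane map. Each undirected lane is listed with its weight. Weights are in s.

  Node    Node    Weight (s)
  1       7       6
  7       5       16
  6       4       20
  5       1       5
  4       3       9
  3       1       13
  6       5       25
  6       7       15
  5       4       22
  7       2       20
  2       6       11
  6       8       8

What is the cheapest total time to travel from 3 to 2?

39 s

Running Dijkstra from 3:
3: 0
4: 9  (via 3)
1: 13  (via 3)
5: 18  (via 1)
7: 19  (via 1)
6: 29  (via 4)
8: 37  (via 6)
2: 39  (via 7)
Shortest route: 3–1–7–2 = 39 s.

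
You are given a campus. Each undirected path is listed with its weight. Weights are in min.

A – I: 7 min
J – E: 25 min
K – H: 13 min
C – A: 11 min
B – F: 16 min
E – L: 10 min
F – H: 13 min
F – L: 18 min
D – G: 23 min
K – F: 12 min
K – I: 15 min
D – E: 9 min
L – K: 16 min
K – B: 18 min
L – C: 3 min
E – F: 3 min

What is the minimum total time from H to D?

25 min

Candidate routes:
H - F - E - D: 13+3+9 = 25
H - K - F - E - D: 13+12+3+9 = 37
The minimum is 25 min via H - F - E - D.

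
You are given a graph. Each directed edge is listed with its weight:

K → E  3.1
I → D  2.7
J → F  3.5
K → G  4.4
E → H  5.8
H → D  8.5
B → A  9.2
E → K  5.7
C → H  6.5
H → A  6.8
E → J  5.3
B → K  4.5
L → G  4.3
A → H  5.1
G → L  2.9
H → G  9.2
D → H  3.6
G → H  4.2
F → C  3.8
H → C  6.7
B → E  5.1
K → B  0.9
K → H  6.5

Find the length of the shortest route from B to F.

Settle nodes by increasing distance from B:
B: 0
K: 4.5  (via B)
E: 5.1  (via B)
G: 8.9  (via K)
A: 9.2  (via B)
J: 10.4  (via E)
H: 10.9  (via E)
L: 11.8  (via G)
F: 13.9  (via J)
Shortest route: B–E–J–F = 13.9.

13.9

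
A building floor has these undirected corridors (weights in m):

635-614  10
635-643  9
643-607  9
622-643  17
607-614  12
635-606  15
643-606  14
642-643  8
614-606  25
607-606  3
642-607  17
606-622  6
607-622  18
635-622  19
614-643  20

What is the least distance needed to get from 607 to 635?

18 m

Settle nodes by increasing distance from 607:
607: 0
606: 3  (via 607)
622: 9  (via 606)
643: 9  (via 607)
614: 12  (via 607)
642: 17  (via 607)
635: 18  (via 606)
Shortest route: 607–606–635 = 18 m.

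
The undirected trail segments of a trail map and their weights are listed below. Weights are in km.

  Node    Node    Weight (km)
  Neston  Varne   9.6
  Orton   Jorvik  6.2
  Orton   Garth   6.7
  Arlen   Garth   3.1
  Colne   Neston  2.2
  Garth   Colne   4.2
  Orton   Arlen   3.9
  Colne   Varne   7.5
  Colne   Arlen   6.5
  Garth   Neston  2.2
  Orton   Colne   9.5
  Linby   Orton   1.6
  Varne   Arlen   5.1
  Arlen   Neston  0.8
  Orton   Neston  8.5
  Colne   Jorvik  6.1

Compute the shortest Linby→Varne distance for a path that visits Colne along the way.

Best Linby to Colne: Linby → Orton → Arlen → Neston → Colne costing 8.5
Best Colne to Varne: Colne → Varne costing 7.5
Total via Colne: 8.5 + 7.5 = 16 km.

16 km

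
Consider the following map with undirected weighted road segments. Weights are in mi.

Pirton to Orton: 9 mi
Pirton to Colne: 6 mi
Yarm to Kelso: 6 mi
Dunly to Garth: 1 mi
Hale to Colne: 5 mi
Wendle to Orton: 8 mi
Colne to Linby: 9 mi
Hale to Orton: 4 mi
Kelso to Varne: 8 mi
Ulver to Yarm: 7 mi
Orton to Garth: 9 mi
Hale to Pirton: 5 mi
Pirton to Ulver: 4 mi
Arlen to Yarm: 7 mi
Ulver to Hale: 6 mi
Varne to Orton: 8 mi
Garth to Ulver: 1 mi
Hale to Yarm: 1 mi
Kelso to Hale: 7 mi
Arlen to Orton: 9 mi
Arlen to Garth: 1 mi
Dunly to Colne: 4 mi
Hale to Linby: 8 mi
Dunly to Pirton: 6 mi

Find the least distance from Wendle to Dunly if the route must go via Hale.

20 mi

Shortest Wendle→Hale: Wendle–Orton–Hale = 12
Shortest Hale→Dunly: Hale–Ulver–Garth–Dunly = 8
Total via Hale: 12 + 8 = 20 mi.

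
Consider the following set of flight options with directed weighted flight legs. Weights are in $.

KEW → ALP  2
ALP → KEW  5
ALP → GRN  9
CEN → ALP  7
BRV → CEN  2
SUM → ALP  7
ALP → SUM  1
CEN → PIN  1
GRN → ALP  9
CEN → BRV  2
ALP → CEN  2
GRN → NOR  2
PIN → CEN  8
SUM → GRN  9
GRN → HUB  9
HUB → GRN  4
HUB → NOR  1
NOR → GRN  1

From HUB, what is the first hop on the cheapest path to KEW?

Compare a few routes:
HUB–GRN–ALP–KEW: 4+9+5 = 18
HUB–NOR–GRN–ALP–KEW: 1+1+9+5 = 16
Cheapest is HUB–NOR–GRN–ALP–KEW at $16.
So from HUB the first move is to NOR.

NOR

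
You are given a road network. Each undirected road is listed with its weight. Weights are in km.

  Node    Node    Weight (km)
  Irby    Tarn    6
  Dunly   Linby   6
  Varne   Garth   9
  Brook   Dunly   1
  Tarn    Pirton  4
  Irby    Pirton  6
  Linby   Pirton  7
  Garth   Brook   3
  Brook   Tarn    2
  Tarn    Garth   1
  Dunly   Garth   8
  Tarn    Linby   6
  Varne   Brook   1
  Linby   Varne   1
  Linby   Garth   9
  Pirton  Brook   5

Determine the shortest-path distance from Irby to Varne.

9 km

Enumerating some paths:
Irby → Tarn → Brook → Varne: 6+2+1 = 9
Irby → Tarn → Garth → Brook → Varne: 6+1+3+1 = 11
The minimum is 9 km via Irby → Tarn → Brook → Varne.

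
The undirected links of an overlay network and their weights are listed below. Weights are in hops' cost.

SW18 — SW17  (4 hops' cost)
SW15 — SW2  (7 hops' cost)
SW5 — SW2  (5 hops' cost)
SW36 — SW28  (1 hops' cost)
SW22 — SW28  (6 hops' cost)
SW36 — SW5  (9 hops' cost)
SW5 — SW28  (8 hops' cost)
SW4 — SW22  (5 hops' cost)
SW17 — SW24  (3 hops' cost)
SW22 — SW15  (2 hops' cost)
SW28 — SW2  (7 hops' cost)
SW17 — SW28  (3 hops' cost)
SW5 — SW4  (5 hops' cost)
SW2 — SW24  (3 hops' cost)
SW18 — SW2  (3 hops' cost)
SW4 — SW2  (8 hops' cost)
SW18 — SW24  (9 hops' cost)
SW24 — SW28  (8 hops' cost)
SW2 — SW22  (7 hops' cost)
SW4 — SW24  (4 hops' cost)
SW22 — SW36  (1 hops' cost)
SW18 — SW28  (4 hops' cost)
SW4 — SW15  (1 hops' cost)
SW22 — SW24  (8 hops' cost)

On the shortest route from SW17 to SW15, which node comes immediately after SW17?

Enumerating some paths:
SW17 - SW24 - SW4 - SW15: 3+4+1 = 8
SW17 - SW28 - SW36 - SW22 - SW15: 3+1+1+2 = 7
Cheapest is SW17 - SW28 - SW36 - SW22 - SW15 at 7 hops' cost.
So from SW17 the first move is to SW28.

SW28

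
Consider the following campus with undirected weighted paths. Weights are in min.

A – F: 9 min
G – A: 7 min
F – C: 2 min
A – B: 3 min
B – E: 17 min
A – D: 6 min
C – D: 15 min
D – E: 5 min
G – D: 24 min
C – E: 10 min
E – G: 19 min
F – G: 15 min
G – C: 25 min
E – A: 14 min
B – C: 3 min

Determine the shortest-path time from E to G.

Compare a few routes:
E → D → A → G: 5+6+7 = 18
E → G: 19 = 19
Cheapest is E → D → A → G at 18 min.

18 min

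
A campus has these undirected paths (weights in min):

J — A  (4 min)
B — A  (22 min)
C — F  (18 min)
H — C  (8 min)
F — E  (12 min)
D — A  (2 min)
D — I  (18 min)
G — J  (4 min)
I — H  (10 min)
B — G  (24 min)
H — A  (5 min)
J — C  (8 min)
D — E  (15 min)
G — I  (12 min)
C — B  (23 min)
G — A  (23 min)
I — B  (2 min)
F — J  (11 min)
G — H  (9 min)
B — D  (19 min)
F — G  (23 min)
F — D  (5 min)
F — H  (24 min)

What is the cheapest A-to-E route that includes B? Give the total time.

51 min

Best A to B: A–H–I–B costing 17
Shortest B→E: B–D–E = 34
Total via B: 17 + 34 = 51 min.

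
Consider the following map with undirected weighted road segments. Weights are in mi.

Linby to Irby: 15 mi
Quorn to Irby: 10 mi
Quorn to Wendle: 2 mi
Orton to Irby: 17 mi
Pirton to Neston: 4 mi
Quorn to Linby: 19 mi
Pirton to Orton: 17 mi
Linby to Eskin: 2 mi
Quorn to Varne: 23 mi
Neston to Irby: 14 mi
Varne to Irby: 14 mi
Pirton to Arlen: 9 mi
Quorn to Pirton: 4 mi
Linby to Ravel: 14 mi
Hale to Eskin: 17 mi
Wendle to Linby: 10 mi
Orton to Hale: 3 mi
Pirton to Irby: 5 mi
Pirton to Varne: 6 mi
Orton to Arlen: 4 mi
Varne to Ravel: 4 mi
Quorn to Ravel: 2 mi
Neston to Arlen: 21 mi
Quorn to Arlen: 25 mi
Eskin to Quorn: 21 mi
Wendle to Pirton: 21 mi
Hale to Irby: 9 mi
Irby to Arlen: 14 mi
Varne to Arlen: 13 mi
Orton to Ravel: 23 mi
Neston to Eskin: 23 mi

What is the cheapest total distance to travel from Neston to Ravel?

Candidate routes:
Neston–Pirton–Quorn–Ravel: 4+4+2 = 10
Neston–Irby–Pirton–Quorn–Ravel: 14+5+4+2 = 25
Neston–Pirton–Varne–Ravel: 4+6+4 = 14
Neston–Pirton–Irby–Quorn–Ravel: 4+5+10+2 = 21
The minimum is 10 mi via Neston–Pirton–Quorn–Ravel.

10 mi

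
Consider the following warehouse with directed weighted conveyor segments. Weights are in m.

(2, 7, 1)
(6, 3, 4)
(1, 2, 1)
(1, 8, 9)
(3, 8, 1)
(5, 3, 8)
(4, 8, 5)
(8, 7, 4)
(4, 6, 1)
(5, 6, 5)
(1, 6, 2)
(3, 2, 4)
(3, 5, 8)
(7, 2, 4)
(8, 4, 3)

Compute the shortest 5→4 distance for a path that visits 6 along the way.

13 m

Best 5 to 6: 5 → 6 costing 5
Shortest 6→4: 6 → 3 → 8 → 4 = 8
Total via 6: 5 + 8 = 13 m.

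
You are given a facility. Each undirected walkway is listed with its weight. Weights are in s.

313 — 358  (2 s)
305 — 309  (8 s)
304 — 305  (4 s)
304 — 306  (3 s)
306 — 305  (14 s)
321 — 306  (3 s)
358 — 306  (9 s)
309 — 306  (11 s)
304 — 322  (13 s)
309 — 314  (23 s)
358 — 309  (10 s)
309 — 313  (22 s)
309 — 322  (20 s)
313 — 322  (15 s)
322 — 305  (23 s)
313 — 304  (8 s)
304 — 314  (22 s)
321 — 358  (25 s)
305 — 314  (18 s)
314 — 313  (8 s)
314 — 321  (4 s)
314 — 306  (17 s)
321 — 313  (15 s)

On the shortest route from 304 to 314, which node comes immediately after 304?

Enumerating some paths:
304 → 306 → 321 → 314: 3+3+4 = 10
304 → 306 → 314: 3+17 = 20
304 → 313 → 314: 8+8 = 16
Cheapest is 304 → 306 → 321 → 314 at 10 s.
So from 304 the first move is to 306.

306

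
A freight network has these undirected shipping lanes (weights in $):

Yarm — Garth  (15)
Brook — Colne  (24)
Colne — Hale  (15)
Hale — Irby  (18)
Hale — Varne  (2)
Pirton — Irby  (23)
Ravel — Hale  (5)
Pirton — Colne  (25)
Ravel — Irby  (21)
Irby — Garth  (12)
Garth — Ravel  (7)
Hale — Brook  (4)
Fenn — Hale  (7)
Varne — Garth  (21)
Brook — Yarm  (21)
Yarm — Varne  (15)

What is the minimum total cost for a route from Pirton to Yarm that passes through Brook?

Best Pirton to Brook: Pirton–Colne–Hale–Brook costing 44
Shortest Brook→Yarm: Brook–Yarm = 21
Total via Brook: 44 + 21 = $65.

$65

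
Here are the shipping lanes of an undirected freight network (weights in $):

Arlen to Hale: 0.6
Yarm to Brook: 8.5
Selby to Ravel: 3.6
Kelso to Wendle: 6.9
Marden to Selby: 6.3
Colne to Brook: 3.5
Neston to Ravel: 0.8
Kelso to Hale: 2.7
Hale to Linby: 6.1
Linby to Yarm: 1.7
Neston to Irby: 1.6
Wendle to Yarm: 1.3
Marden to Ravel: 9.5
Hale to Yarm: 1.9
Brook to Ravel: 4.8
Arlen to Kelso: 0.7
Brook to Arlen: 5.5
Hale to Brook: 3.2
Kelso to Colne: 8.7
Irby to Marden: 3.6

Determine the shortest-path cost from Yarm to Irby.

Running Dijkstra from Yarm:
Yarm: 0
Wendle: 1.3  (via Yarm)
Linby: 1.7  (via Yarm)
Hale: 1.9  (via Yarm)
Arlen: 2.5  (via Hale)
Kelso: 3.2  (via Arlen)
Brook: 5.1  (via Hale)
Colne: 8.6  (via Brook)
Ravel: 9.9  (via Brook)
Neston: 10.7  (via Ravel)
Irby: 12.3  (via Neston)
Shortest route: Yarm → Hale → Brook → Ravel → Neston → Irby = $12.3.

$12.3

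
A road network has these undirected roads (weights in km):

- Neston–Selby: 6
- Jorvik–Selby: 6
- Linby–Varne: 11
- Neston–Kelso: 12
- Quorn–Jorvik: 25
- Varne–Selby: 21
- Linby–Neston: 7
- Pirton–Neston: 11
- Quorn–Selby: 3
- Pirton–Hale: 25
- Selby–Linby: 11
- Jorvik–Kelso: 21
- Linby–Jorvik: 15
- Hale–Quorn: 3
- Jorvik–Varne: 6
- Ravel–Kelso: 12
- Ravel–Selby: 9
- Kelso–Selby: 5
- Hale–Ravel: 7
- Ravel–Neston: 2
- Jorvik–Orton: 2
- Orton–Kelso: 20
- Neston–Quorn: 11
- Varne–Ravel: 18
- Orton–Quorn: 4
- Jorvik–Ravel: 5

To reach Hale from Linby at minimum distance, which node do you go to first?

Compare a few routes:
Linby - Selby - Quorn - Hale: 11+3+3 = 17
Linby - Neston - Ravel - Hale: 7+2+7 = 16
Cheapest is Linby - Neston - Ravel - Hale at 16 km.
So from Linby the first move is to Neston.

Neston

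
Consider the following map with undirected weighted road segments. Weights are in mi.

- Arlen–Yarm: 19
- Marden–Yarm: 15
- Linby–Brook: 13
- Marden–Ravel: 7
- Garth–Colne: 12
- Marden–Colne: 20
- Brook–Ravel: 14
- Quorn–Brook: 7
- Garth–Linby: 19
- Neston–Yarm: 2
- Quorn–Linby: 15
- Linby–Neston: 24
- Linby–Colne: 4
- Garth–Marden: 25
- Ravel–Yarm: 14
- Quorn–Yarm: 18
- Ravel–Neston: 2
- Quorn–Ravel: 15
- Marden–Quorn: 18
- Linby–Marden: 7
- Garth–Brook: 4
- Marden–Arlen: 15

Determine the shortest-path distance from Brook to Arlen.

35 mi

Candidate routes:
Brook → Ravel → Neston → Yarm → Arlen: 14+2+2+19 = 37
Brook → Ravel → Marden → Arlen: 14+7+15 = 36
Brook → Linby → Marden → Arlen: 13+7+15 = 35
The minimum is 35 mi via Brook → Linby → Marden → Arlen.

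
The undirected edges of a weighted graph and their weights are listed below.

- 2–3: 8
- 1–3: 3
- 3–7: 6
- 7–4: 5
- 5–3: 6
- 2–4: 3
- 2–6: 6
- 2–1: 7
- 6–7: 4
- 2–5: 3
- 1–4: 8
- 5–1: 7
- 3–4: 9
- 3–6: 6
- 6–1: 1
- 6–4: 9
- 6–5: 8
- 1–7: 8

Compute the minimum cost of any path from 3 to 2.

8

Enumerating some paths:
3 - 1 - 6 - 2: 3+1+6 = 10
3 - 5 - 2: 6+3 = 9
3 - 2: 8 = 8
Cheapest is 3 - 2 at 8.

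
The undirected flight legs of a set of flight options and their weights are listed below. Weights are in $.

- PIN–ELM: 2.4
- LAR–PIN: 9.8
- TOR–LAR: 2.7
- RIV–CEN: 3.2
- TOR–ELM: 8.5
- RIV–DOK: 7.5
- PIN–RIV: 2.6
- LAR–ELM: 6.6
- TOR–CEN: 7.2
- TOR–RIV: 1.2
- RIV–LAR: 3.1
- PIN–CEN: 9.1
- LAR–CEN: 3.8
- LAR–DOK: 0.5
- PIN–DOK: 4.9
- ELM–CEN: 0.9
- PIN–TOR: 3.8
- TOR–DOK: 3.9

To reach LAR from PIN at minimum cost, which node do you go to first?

DOK

Enumerating some paths:
PIN - RIV - TOR - LAR: 2.6+1.2+2.7 = 6.5
PIN - RIV - LAR: 2.6+3.1 = 5.7
PIN - DOK - LAR: 4.9+0.5 = 5.4
The minimum is $5.4 via PIN - DOK - LAR.
So from PIN the first move is to DOK.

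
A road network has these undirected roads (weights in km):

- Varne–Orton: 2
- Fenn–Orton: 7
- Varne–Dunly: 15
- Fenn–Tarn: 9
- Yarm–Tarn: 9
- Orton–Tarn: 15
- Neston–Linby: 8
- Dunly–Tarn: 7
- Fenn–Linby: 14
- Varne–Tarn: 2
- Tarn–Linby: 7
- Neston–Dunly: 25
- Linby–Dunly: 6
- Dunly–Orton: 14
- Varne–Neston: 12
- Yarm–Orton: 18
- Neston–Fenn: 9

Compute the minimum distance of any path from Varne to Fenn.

Shortest distances from Varne:
Varne: 0
Tarn: 2  (via Varne)
Orton: 2  (via Varne)
Fenn: 9  (via Orton)
Shortest route: Varne–Orton–Fenn = 9 km.

9 km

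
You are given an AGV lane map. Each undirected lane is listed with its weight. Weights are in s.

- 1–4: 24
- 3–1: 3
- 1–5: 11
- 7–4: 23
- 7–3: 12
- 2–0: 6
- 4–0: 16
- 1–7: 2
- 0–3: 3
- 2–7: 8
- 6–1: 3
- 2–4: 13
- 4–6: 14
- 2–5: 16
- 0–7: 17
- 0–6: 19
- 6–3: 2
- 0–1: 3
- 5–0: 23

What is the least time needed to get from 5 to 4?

Compare a few routes:
5 → 2 → 4: 16+13 = 29
5 → 1 → 3 → 6 → 4: 11+3+2+14 = 30
5 → 1 → 6 → 4: 11+3+14 = 28
The minimum is 28 s via 5 → 1 → 6 → 4.

28 s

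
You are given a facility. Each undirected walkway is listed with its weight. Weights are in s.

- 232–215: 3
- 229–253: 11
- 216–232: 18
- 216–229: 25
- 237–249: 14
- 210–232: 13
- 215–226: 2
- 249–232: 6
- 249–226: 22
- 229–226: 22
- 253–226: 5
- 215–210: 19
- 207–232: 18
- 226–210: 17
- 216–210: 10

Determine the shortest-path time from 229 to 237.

41 s

Candidate routes:
229–253–226–215–232–249–237: 11+5+2+3+6+14 = 41
229–226–215–232–249–237: 22+2+3+6+14 = 47
229–253–226–249–237: 11+5+22+14 = 52
Cheapest is 229–253–226–215–232–249–237 at 41 s.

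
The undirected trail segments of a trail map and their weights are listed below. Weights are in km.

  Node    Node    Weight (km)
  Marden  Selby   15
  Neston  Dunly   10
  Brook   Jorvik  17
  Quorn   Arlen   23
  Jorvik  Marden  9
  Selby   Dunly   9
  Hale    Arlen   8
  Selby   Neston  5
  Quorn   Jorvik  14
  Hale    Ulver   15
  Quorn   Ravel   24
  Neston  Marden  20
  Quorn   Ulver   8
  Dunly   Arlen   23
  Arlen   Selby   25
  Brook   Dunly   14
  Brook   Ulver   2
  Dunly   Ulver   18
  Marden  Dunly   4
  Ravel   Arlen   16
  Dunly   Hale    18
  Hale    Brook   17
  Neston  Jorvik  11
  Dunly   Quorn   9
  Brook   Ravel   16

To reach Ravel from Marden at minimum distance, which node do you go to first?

Enumerating some paths:
Marden → Dunly → Quorn → Ravel: 4+9+24 = 37
Marden → Dunly → Quorn → Ulver → Brook → Ravel: 4+9+8+2+16 = 39
Marden → Dunly → Brook → Ravel: 4+14+16 = 34
Cheapest is Marden → Dunly → Brook → Ravel at 34 km.
So from Marden the first move is to Dunly.

Dunly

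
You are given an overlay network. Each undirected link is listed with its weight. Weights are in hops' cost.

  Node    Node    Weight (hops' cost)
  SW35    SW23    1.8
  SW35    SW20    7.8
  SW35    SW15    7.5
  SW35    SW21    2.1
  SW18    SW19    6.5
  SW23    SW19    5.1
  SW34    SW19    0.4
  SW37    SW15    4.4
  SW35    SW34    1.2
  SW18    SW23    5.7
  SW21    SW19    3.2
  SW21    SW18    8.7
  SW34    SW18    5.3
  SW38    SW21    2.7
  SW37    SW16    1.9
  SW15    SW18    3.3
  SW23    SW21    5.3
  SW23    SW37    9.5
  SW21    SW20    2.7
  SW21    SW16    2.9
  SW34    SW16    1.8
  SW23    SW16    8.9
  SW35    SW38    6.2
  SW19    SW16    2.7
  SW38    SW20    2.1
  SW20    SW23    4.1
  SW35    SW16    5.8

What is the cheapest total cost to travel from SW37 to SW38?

Shortest distances from SW37:
SW37: 0
SW16: 1.9  (via SW37)
SW34: 3.7  (via SW16)
SW19: 4.1  (via SW34)
SW15: 4.4  (via SW37)
SW21: 4.8  (via SW16)
SW35: 4.9  (via SW34)
SW23: 6.7  (via SW35)
SW20: 7.5  (via SW21)
SW38: 7.5  (via SW21)
Shortest route: SW37–SW16–SW21–SW38 = 7.5 hops' cost.

7.5 hops' cost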